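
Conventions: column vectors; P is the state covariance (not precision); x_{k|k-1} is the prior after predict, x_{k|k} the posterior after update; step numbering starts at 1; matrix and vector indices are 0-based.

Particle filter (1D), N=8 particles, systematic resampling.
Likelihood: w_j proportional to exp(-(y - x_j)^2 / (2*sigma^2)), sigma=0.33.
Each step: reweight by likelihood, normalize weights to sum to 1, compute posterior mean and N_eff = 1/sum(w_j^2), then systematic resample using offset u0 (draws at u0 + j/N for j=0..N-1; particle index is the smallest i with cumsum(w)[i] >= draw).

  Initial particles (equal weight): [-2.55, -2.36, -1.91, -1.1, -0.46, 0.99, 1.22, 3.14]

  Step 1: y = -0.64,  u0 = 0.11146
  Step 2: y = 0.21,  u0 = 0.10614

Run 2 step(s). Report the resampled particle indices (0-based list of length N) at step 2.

resampled_idx = [2, 3, 4, 4, 5, 6, 7, 7]

step 1: w=[0.0000, 0.0000, 0.0005, 0.3050, 0.6945, 0.0000, 0.0000, 0.0000]  mean=-0.6559  Neff=1.7381  idx=[3, 3, 4, 4, 4, 4, 4, 4]
step 2: w=[0.0005, 0.0005, 0.1665, 0.1665, 0.1665, 0.1665, 0.1665, 0.1665]  mean=-0.4606  Neff=6.0119  idx=[2, 3, 4, 4, 5, 6, 7, 7]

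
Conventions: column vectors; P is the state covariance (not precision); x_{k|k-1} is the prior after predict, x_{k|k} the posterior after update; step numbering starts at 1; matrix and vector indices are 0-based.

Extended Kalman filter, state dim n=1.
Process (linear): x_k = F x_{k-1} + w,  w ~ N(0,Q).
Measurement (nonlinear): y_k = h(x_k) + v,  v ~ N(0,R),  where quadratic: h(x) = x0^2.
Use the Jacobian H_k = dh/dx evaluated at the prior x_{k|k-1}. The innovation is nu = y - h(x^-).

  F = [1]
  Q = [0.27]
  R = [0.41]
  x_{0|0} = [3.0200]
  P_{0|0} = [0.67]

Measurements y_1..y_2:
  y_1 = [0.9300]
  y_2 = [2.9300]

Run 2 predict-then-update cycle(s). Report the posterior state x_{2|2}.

step 1: x^-=[3.0200]  P^-=[0.9400]  H_jac=[6.0400]  S=[34.7027]  K=[0.1636]  nu=[-8.1904]  x^+=[1.6800]  P^+=[0.0111]
step 2: x^-=[1.6800]  P^-=[0.2811]  H_jac=[3.3600]  S=[3.5836]  K=[0.2636]  nu=[0.1076]  x^+=[1.7084]  P^+=[0.0322]

x_post = [1.7084]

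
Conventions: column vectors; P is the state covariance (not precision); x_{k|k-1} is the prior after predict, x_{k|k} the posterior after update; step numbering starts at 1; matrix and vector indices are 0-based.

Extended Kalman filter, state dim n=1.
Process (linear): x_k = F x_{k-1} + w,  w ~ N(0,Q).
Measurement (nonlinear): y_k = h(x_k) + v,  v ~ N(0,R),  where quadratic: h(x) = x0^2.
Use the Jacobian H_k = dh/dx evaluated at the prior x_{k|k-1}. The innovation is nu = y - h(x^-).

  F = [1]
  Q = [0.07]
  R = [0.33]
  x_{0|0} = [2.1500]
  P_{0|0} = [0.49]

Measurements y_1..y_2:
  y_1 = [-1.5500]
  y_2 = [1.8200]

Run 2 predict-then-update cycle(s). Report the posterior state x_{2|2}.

step 1: x^-=[2.1500]  P^-=[0.5600]  H_jac=[4.3000]  S=[10.6844]  K=[0.2254]  nu=[-6.1725]  x^+=[0.7589]  P^+=[0.0173]
step 2: x^-=[0.7589]  P^-=[0.0873]  H_jac=[1.5177]  S=[0.5311]  K=[0.2495]  nu=[1.2441]  x^+=[1.0692]  P^+=[0.0542]

x_post = [1.0692]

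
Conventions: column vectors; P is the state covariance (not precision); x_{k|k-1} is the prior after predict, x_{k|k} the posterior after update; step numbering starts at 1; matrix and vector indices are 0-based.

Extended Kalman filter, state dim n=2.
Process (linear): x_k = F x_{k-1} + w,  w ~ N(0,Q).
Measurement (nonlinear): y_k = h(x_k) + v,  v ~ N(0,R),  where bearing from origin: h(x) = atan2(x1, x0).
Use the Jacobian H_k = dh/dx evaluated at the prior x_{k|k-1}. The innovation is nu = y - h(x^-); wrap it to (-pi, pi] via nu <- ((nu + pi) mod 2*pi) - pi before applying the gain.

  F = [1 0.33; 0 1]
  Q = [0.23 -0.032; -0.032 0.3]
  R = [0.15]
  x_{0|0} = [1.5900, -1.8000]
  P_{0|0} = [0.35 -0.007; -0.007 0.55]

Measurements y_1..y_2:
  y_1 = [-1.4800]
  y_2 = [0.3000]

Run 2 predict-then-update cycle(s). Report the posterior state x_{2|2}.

step 1: x^-=[0.9960, -1.8000]  P^-=[0.6353 0.1425; 0.1425 0.8500]  H_jac=[0.4253 0.2353]  S=[0.3405]  K=[0.8919; 0.7654]  nu=[-0.4146]  x^+=[0.6262, -2.1174]  P^+=[0.3644 -0.0900; -0.0900 0.6505]
step 2: x^-=[-0.0725, -2.1174]  P^-=[0.6058 0.0927; 0.0927 0.9505]  H_jac=[0.4717 -0.0162]  S=[0.2836]  K=[1.0022; 0.1000]  nu=[1.9050]  x^+=[1.8368, -1.9269]  P^+=[0.3209 0.0642; 0.0642 0.9477]

x_post = [1.8368, -1.9269]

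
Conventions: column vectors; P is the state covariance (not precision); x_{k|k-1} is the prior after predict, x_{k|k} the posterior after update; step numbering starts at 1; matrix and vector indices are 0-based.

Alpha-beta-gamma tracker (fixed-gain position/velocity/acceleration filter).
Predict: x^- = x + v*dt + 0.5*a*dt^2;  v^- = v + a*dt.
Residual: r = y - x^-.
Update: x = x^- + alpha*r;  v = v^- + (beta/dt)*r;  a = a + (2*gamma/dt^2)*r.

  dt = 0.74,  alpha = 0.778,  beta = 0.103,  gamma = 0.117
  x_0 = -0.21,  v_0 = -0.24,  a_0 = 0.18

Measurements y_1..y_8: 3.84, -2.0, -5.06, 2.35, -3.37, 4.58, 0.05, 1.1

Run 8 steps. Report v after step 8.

v_post = 1.3765

step 1: x_pred=-0.3383  r=4.1783  x^+=2.9124  v^+=0.4748  a^+=1.9655
step 2: x_pred=3.8019  r=-5.8019  x^+=-0.7120  v^+=1.1217  a^+=-0.5138
step 3: x_pred=-0.0226  r=-5.0374  x^+=-3.9417  v^+=0.0403  a^+=-2.6664
step 4: x_pred=-4.6419  r=6.9919  x^+=0.7978  v^+=-0.9596  a^+=0.3214
step 5: x_pred=0.1757  r=-3.5457  x^+=-2.5829  v^+=-1.2153  a^+=-1.1937
step 6: x_pred=-3.8090  r=8.3890  x^+=2.7176  v^+=-0.9310  a^+=2.3911
step 7: x_pred=2.6834  r=-2.6334  x^+=0.6346  v^+=0.4719  a^+=1.2657
step 8: x_pred=1.3304  r=-0.2304  x^+=1.1511  v^+=1.3765  a^+=1.1673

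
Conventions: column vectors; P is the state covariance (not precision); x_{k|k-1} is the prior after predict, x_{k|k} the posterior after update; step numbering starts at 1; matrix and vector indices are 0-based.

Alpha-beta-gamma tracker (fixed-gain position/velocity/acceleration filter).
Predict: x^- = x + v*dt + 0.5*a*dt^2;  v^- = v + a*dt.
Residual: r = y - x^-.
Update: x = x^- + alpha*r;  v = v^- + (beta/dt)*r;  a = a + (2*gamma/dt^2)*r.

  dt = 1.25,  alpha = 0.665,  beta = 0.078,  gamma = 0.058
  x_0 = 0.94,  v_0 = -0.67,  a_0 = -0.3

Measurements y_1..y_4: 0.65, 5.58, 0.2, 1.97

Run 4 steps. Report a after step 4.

step 1: x_pred=-0.1319  r=0.7819  x^+=0.3881  v^+=-0.9962  a^+=-0.2420
step 2: x_pred=-1.0462  r=6.6262  x^+=3.3602  v^+=-0.8852  a^+=0.2500
step 3: x_pred=2.4490  r=-2.2490  x^+=0.9534  v^+=-0.7130  a^+=0.0830
step 4: x_pred=0.1270  r=1.8430  x^+=1.3526  v^+=-0.4943  a^+=0.2198

a_post = 0.2198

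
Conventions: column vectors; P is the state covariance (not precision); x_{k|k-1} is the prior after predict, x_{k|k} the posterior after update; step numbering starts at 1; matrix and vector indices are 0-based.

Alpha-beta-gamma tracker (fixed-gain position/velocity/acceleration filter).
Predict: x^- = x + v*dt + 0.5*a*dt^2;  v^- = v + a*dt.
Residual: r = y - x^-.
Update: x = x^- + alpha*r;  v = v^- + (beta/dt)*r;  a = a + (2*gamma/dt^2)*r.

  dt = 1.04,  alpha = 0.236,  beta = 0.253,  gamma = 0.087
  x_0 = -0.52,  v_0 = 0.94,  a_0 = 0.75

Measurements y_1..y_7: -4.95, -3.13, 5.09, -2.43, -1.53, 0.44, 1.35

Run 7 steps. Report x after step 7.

step 1: x_pred=0.8632  r=-5.8132  x^+=-0.5087  v^+=0.3058  a^+=-0.1852
step 2: x_pred=-0.2908  r=-2.8392  x^+=-0.9609  v^+=-0.5775  a^+=-0.6419
step 3: x_pred=-1.9086  r=6.9986  x^+=-0.2569  v^+=0.4575  a^+=0.4839
step 4: x_pred=0.4806  r=-2.9106  x^+=-0.2063  v^+=0.2527  a^+=0.0157
step 5: x_pred=0.0650  r=-1.5950  x^+=-0.3114  v^+=-0.1190  a^+=-0.2409
step 6: x_pred=-0.5654  r=1.0054  x^+=-0.3281  v^+=-0.1249  a^+=-0.0791
step 7: x_pred=-0.5008  r=1.8508  x^+=-0.0640  v^+=0.2430  a^+=0.2186

x_post = -0.0640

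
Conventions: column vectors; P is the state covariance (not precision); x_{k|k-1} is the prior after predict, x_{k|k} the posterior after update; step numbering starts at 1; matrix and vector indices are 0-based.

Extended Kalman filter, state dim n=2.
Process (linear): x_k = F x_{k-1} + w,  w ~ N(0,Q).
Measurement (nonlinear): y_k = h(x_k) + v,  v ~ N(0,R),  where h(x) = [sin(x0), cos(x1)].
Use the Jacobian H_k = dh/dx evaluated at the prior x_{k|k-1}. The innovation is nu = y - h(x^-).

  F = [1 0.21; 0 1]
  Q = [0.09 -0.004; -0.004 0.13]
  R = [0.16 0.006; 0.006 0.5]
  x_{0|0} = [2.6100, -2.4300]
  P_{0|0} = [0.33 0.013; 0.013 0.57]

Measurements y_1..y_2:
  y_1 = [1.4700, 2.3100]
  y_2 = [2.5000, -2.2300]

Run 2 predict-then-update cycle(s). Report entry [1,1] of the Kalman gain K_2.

step 1: x^-=[2.0997, -2.4300]  P^-=[0.4506 0.1287; 0.1287 0.7000]  H_jac=[-0.5046 0.0000; 0.0000 0.6530]  S=[0.2747 -0.0364; -0.0364 0.7985]  K=[-0.8186 0.0679; -0.1615 0.5651]  nu=[0.6066, 3.0673]  x^+=[1.8115, -0.7946]  P^+=[0.2588 0.0445; 0.0445 0.4312]
step 2: x^-=[1.6446, -0.7946]  P^-=[0.3865 0.1310; 0.1310 0.5612]  H_jac=[-0.0737 0.0000; 0.0000 0.7136]  S=[0.1621 -0.0009; -0.0009 0.7858]  K=[-0.1751 0.1188; -0.0568 0.5096]  nu=[1.5027, -2.9306]  x^+=[1.0333, -2.3733]  P^+=[0.3704 0.0818; 0.0818 0.3566]

K[1,1] = 0.5096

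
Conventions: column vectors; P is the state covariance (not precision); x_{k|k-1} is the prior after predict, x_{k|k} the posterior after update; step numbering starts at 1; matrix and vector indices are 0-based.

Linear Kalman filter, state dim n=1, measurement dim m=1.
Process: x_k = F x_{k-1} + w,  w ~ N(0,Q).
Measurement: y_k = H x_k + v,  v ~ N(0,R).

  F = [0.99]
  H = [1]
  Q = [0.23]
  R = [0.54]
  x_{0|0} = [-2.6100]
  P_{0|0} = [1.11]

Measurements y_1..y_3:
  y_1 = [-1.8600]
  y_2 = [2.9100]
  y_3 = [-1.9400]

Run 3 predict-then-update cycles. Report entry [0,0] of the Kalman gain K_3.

step 1: x^-=[-2.5839]  P^-=[1.3179]  S=[1.8579]  K=[0.7094]  nu=[0.7239]  x^+=[-2.0704]  P^+=[0.3830]
step 2: x^-=[-2.0497]  P^-=[0.6054]  S=[1.1454]  K=[0.5286]  nu=[4.9597]  x^+=[0.5718]  P^+=[0.2854]
step 3: x^-=[0.5661]  P^-=[0.5097]  S=[1.0497]  K=[0.4856]  nu=[-2.5061]  x^+=[-0.6508]  P^+=[0.2622]

K[0,0] = 0.4856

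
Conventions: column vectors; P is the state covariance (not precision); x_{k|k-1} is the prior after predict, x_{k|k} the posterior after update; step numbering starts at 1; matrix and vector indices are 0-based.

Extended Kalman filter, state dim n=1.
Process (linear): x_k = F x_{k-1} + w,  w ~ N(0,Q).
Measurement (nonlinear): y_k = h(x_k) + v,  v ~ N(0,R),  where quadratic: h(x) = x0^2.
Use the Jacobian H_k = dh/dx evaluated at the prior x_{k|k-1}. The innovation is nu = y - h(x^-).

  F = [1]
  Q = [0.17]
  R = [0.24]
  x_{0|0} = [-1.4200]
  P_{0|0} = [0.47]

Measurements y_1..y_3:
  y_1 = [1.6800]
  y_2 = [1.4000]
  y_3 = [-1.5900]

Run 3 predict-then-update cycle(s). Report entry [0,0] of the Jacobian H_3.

step 1: x^-=[-1.4200]  P^-=[0.6400]  H_jac=[-2.8400]  S=[5.4020]  K=[-0.3365]  nu=[-0.3364]  x^+=[-1.3068]  P^+=[0.0284]
step 2: x^-=[-1.3068]  P^-=[0.1984]  H_jac=[-2.6136]  S=[1.5955]  K=[-0.3251]  nu=[-0.3078]  x^+=[-1.2068]  P^+=[0.0298]
step 3: x^-=[-1.2068]  P^-=[0.1998]  H_jac=[-2.4135]  S=[1.4042]  K=[-0.3435]  nu=[-3.0463]  x^+=[-0.1603]  P^+=[0.0342]

H_jac[0,0] = -2.4135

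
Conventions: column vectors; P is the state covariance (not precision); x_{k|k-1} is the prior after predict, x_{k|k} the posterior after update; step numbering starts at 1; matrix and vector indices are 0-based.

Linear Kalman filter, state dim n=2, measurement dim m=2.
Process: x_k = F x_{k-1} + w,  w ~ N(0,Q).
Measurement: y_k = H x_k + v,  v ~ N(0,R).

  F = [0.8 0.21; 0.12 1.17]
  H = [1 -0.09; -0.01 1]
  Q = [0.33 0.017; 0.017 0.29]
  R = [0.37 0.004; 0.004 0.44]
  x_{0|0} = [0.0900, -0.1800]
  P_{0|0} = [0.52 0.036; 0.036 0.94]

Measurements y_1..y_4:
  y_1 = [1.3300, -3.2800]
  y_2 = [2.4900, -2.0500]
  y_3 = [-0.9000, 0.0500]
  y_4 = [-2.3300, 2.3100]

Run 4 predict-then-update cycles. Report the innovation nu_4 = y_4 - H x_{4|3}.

innov = [-2.0924, 3.5132]

step 1: x^-=[0.0342, -0.1998]  P^-=[0.7164 0.3325; 0.3325 1.5944]  S=[1.0394 0.1861; 0.1861 2.0278]  K=[0.6422 0.1015; 0.0420 0.7808]  nu=[1.2778, -3.0799]  x^+=[0.5423, -2.5508]  P^+=[0.2425 0.0496; 0.0496 0.3442]
step 2: x^-=[-0.1018, -2.9193]  P^-=[0.5171 0.1726; 0.1726 0.7786]  S=[0.8623 0.1015; 0.1015 1.2152]  K=[0.5710 0.0901; 0.0441 0.6356]  nu=[2.3291, 0.8683]  x^+=[1.3063, -2.2648]  P^+=[0.2156 0.0441; 0.0441 0.2803]
step 3: x^-=[0.5695, -2.4930]  P^-=[0.4952 0.1489; 0.1489 0.6892]  S=[0.8439 0.0861; 0.0861 1.1262]  K=[0.5622 0.0849; 0.0410 0.6075]  nu=[-1.6938, 2.5487]  x^+=[-0.1665, -1.0142]  P^+=[0.2121 0.0417; 0.0417 0.2679]
step 4: x^-=[-0.3462, -1.2066]  P^-=[0.4916 0.1433; 0.1433 0.6714]  S=[0.8412 0.0821; 0.0821 1.1086]  K=[0.5609 0.0833; 0.0398 0.6014]  nu=[-2.0924, 3.5132]  x^+=[-1.2272, 0.8229]  P^+=[0.2116 0.0410; 0.0410 0.2652]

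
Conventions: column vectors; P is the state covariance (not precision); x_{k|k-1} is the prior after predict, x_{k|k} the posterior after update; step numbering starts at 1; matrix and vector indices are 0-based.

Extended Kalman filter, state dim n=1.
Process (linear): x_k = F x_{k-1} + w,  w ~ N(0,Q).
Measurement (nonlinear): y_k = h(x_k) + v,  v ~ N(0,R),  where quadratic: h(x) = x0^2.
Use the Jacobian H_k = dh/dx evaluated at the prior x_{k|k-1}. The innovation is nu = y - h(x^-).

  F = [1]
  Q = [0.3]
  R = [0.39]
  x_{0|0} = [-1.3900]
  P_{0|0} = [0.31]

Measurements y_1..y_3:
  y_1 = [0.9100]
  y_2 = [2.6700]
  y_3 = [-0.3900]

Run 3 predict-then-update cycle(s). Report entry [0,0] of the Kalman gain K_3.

K[0,0] = -0.2771

step 1: x^-=[-1.3900]  P^-=[0.6100]  H_jac=[-2.7800]  S=[5.1043]  K=[-0.3322]  nu=[-1.0221]  x^+=[-1.0504]  P^+=[0.0466]
step 2: x^-=[-1.0504]  P^-=[0.3466]  H_jac=[-2.1009]  S=[1.9198]  K=[-0.3793]  nu=[1.5666]  x^+=[-1.6446]  P^+=[0.0704]
step 3: x^-=[-1.6446]  P^-=[0.3704]  H_jac=[-3.2893]  S=[4.3976]  K=[-0.2771]  nu=[-3.0948]  x^+=[-0.7872]  P^+=[0.0328]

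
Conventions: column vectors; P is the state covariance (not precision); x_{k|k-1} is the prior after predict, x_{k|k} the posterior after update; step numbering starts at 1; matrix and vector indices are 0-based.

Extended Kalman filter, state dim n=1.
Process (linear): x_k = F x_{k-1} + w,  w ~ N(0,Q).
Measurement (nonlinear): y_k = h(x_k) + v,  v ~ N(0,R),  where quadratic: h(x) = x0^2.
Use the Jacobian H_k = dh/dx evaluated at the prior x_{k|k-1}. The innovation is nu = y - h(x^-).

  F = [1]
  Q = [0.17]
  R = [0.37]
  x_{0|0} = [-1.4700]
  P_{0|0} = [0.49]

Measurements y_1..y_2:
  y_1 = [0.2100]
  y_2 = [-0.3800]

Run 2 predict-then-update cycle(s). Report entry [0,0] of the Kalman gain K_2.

step 1: x^-=[-1.4700]  P^-=[0.6600]  H_jac=[-2.9400]  S=[6.0748]  K=[-0.3194]  nu=[-1.9509]  x^+=[-0.8468]  P^+=[0.0402]
step 2: x^-=[-0.8468]  P^-=[0.2102]  H_jac=[-1.6937]  S=[0.9730]  K=[-0.3659]  nu=[-1.0971]  x^+=[-0.4454]  P^+=[0.0799]

K[0,0] = -0.3659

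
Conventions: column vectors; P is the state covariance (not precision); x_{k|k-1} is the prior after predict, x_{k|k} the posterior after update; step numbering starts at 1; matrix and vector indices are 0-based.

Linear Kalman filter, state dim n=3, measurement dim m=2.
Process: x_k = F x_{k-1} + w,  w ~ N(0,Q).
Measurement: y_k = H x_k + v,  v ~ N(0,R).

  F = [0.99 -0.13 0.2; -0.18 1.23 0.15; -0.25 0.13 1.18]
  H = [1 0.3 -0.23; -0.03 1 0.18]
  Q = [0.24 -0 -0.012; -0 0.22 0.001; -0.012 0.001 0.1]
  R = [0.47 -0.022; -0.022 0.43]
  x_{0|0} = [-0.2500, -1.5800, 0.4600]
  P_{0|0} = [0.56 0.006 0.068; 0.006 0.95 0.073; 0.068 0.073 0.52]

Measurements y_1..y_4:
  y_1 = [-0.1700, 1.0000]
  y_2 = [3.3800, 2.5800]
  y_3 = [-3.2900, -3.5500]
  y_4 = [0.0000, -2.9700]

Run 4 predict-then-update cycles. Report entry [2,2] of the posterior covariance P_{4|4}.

P_post[2,2] = 1.4244

step 1: x^-=[0.0499, -1.8294, 0.3999]  P^-=[0.8473 -0.2045 0.0238; -0.2045 1.7077 0.3585; 0.0238 0.3585 0.8570]  S=[1.3332 0.1681; 0.1681 2.3073]  K=[0.6033 -0.1417; 0.0725 0.7655; -0.0780 0.2276]  nu=[0.4209, 2.7589]  x^+=[-0.0872, 0.3130, 0.9951]  P^+=[0.3445 -0.0884 0.1360; -0.0884 0.3301 -0.0287; 0.1360 -0.0287 0.7353]
step 2: x^-=[0.0720, 0.5499, 1.2367]  P^-=[0.6907 -0.1930 0.2122; -0.1930 0.7683 0.1525; 0.2122 0.1525 1.0676]  S=[1.0519 -0.0349; -0.0349 1.2977]  K=[0.5512 -0.1204; 0.0228 0.6183; 0.0205 0.2612]  nu=[3.4275, 1.8096]  x^+=[1.7433, 1.7469, 1.7795]  P^+=[0.3477 -0.0978 0.2461; -0.0978 0.2727 -0.0569; 0.2461 -0.0569 0.9790]
step 3: x^-=[1.8547, 2.1018, 1.8911]  P^-=[0.7501 -0.1828 0.3951; -0.1828 0.6748 0.1206; 0.3951 0.1206 1.3331]  S=[1.0433 -0.0257; -0.0257 1.1988]  K=[0.5769 -0.0995; 0.0067 0.5857; 0.1267 0.2936]  nu=[-5.3403, -5.9366]  x^+=[-0.6351, -1.4114, -0.5287]  P^+=[0.3881 -0.1083 0.3579; -0.1083 0.2637 -0.0845; 0.3579 -0.0845 1.2150]
step 4: x^-=[-0.5510, -1.7010, -0.6485]  P^-=[0.8474 -0.1881 0.5677; -0.1881 0.6563 0.0978; 0.5677 0.0978 1.5904]  S=[1.0731 -0.0139; -0.0139 1.1789]  K=[0.6143 -0.0872; -0.0053 0.5763; 0.2196 0.3139]  nu=[0.9122, -1.1688]  x^+=[0.1112, -2.3795, -0.8151]  P^+=[0.4320 -0.1204 0.4577; -0.1204 0.2646 -0.1125; 0.4577 -0.1125 1.4244]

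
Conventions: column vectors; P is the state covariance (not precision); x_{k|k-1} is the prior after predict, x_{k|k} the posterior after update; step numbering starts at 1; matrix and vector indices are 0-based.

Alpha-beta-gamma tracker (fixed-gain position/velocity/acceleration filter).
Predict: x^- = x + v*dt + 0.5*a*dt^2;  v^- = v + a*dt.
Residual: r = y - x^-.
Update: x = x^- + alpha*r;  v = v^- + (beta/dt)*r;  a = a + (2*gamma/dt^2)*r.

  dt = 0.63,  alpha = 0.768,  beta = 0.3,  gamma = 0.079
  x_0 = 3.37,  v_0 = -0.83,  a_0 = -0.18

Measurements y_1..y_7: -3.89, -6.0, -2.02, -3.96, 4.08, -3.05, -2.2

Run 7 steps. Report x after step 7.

step 1: x_pred=2.8114  r=-6.7014  x^+=-2.3353  v^+=-4.1345  a^+=-2.8477
step 2: x_pred=-5.5052  r=-0.4948  x^+=-5.8852  v^+=-6.1642  a^+=-3.0447
step 3: x_pred=-10.3729  r=8.3529  x^+=-3.9579  v^+=-4.1048  a^+=0.2805
step 4: x_pred=-6.4883  r=2.5283  x^+=-4.5466  v^+=-2.7242  a^+=1.2869
step 5: x_pred=-6.0074  r=10.0874  x^+=1.7397  v^+=2.8901  a^+=5.3026
step 6: x_pred=4.6128  r=-7.6628  x^+=-1.2722  v^+=2.5818  a^+=2.2521
step 7: x_pred=0.8012  r=-3.0012  x^+=-1.5037  v^+=2.5715  a^+=1.0574

x_post = -1.5037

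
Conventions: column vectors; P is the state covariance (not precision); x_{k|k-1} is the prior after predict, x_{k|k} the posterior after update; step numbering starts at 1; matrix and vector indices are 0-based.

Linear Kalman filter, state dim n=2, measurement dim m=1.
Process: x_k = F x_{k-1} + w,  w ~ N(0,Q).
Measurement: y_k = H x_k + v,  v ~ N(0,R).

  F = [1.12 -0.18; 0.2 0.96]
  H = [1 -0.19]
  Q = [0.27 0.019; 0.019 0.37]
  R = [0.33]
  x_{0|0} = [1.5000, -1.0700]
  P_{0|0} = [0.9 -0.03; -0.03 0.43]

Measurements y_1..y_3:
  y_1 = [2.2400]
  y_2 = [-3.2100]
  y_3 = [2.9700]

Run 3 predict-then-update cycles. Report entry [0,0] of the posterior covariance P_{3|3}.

step 1: x^-=[1.8726, -0.7272]  P^-=[1.4250 0.1151; 0.1151 0.7908]  S=[1.7398]  K=[0.8065; -0.0202]  nu=[0.2292]  x^+=[2.0575, -0.7318]  P^+=[0.2934 0.1434; 0.1434 0.7901]
step 2: x^-=[2.4361, -0.2911]  P^-=[0.6058 0.0973; 0.0973 1.1649]  S=[0.9409]  K=[0.6242; -0.1319]  nu=[-5.7014]  x^+=[-1.1228, 0.4607]  P^+=[0.2392 0.1747; 0.1747 1.1486]
step 3: x^-=[-1.3405, 0.2178]  P^-=[0.5368 0.0557; 0.0557 1.5052]  S=[0.9000]  K=[0.5847; -0.2559]  nu=[4.3518]  x^+=[1.2041, -0.8959]  P^+=[0.2291 0.1903; 0.1903 1.4462]

P_post[0,0] = 0.2291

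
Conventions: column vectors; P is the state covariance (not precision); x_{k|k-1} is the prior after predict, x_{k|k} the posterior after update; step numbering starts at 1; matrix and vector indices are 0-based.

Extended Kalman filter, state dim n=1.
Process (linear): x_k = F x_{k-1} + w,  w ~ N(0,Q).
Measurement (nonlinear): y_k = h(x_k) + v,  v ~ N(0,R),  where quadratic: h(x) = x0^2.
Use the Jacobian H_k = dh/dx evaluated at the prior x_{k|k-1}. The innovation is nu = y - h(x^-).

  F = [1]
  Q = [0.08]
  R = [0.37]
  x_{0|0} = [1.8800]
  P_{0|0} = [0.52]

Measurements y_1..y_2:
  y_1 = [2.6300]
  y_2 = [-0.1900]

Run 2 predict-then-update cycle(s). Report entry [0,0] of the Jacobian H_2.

H_jac[0,0] = 3.2990

step 1: x^-=[1.8800]  P^-=[0.6000]  H_jac=[3.7600]  S=[8.8526]  K=[0.2548]  nu=[-0.9044]  x^+=[1.6495]  P^+=[0.0251]
step 2: x^-=[1.6495]  P^-=[0.1051]  H_jac=[3.2990]  S=[1.5136]  K=[0.2290]  nu=[-2.9109]  x^+=[0.9829]  P^+=[0.0257]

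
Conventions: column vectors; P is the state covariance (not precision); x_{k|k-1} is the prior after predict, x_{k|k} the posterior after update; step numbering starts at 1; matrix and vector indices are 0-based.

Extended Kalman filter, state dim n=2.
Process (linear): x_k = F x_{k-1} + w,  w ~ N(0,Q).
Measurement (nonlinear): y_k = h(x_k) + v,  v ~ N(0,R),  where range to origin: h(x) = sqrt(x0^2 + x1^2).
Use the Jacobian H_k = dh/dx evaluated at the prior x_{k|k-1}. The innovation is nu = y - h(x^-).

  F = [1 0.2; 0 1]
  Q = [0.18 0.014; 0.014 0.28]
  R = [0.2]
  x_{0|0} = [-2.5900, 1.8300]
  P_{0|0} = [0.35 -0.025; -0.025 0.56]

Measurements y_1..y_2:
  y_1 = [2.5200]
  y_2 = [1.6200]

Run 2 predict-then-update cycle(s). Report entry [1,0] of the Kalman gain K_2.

step 1: x^-=[-2.2240, 1.8300]  P^-=[0.5424 0.1010; 0.1010 0.8400]  H_jac=[-0.7722 0.6354]  S=[0.7634]  K=[-0.4646; 0.5970]  nu=[-0.3601]  x^+=[-2.0567, 1.6150]  P^+=[0.3776 0.3127; 0.3127 0.5679]
step 2: x^-=[-1.7337, 1.6150]  P^-=[0.7054 0.4403; 0.4403 0.8479]  H_jac=[-0.7317 0.6816]  S=[0.5324]  K=[-0.4058; 0.4804]  nu=[-0.7494]  x^+=[-1.4296, 1.2550]  P^+=[0.6178 0.5441; 0.5441 0.7251]

K[1,0] = 0.4804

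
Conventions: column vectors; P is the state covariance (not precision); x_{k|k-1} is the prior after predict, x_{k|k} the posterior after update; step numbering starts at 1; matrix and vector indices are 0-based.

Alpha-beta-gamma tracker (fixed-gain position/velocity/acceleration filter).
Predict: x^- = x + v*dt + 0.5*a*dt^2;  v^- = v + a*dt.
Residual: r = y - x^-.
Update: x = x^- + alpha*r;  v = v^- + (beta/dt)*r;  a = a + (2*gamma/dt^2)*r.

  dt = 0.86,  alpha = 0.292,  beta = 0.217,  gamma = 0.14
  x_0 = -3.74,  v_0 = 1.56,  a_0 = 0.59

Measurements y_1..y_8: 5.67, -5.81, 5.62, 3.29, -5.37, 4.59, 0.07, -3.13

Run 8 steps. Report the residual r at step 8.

resid = 13.0397

step 1: x_pred=-2.1802  r=7.8502  x^+=0.1120  v^+=4.0482  a^+=3.5620
step 2: x_pred=4.9107  r=-10.7207  x^+=1.7803  v^+=4.4064  a^+=-0.4967
step 3: x_pred=5.3861  r=0.2339  x^+=5.4544  v^+=4.0382  a^+=-0.4082
step 4: x_pred=8.7763  r=-5.4863  x^+=7.1743  v^+=2.3029  a^+=-2.4852
step 5: x_pred=8.2358  r=-13.6058  x^+=4.2629  v^+=-3.2675  a^+=-7.6361
step 6: x_pred=-1.3710  r=5.9610  x^+=0.3696  v^+=-8.3304  a^+=-5.3794
step 7: x_pred=-8.7838  r=8.8538  x^+=-6.1985  v^+=-10.7226  a^+=-2.0275
step 8: x_pred=-16.1697  r=13.0397  x^+=-12.3621  v^+=-9.1760  a^+=2.9091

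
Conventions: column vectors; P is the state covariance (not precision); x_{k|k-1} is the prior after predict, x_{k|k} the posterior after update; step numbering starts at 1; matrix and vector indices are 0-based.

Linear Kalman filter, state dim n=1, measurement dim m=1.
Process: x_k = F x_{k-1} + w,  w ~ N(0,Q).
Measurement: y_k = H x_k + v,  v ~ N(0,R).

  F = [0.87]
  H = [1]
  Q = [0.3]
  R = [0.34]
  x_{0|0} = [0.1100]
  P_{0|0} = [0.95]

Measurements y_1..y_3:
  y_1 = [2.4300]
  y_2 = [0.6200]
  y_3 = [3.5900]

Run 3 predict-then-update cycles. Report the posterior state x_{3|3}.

step 1: x^-=[0.0957]  P^-=[1.0191]  S=[1.3591]  K=[0.7498]  nu=[2.3343]  x^+=[1.8460]  P^+=[0.2549]
step 2: x^-=[1.6060]  P^-=[0.4930]  S=[0.8330]  K=[0.5918]  nu=[-0.9860]  x^+=[1.0225]  P^+=[0.2012]
step 3: x^-=[0.8896]  P^-=[0.4523]  S=[0.7923]  K=[0.5709]  nu=[2.7004]  x^+=[2.4312]  P^+=[0.1941]

x_post = [2.4312]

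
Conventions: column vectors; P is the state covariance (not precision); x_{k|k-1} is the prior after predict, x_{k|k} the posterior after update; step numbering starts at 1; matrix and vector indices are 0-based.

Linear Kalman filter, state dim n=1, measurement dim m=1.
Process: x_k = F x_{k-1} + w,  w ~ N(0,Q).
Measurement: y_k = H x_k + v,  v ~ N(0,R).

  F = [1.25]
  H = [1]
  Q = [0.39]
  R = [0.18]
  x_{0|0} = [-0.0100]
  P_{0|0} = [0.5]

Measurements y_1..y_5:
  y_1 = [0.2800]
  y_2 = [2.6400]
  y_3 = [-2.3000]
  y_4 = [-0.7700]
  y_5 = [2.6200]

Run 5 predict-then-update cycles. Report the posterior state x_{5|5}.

x_post = [1.7553]

step 1: x^-=[-0.0125]  P^-=[1.1713]  S=[1.3513]  K=[0.8668]  nu=[0.2925]  x^+=[0.2410]  P^+=[0.1560]
step 2: x^-=[0.3013]  P^-=[0.6338]  S=[0.8138]  K=[0.7788]  nu=[2.3387]  x^+=[2.1227]  P^+=[0.1402]
step 3: x^-=[2.6534]  P^-=[0.6090]  S=[0.7890]  K=[0.7719]  nu=[-4.9534]  x^+=[-1.1700]  P^+=[0.1389]
step 4: x^-=[-1.4625]  P^-=[0.6071]  S=[0.7871]  K=[0.7713]  nu=[0.6925]  x^+=[-0.9284]  P^+=[0.1388]
step 5: x^-=[-1.1605]  P^-=[0.6069]  S=[0.7869]  K=[0.7713]  nu=[3.7805]  x^+=[1.7553]  P^+=[0.1388]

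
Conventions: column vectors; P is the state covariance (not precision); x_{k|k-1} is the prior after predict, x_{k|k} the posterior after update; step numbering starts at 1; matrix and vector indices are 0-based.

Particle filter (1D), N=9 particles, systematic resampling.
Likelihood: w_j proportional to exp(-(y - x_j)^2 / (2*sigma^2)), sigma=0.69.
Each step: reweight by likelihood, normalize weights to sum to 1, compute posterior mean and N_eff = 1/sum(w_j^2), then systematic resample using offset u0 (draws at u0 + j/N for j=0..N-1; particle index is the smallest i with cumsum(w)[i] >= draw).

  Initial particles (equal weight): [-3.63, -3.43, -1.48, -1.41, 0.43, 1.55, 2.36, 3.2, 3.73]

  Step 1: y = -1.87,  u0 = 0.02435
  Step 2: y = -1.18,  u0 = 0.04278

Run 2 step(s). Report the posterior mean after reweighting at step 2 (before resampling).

step 1: w=[0.0218, 0.0438, 0.4807, 0.4516, 0.0022, 0.0000, 0.0000, 0.0000, 0.0000]  mean=-1.5765  Neff=2.2865  idx=[1, 2, 2, 2, 2, 3, 3, 3, 3]
step 2: w=[0.0007, 0.1225, 0.1225, 0.1225, 0.1225, 0.1274, 0.1274, 0.1274, 0.1274]  mean=-1.4456  Neff=8.0075  idx=[1, 2, 3, 4, 4, 5, 6, 7, 8]

post_mean = -1.4456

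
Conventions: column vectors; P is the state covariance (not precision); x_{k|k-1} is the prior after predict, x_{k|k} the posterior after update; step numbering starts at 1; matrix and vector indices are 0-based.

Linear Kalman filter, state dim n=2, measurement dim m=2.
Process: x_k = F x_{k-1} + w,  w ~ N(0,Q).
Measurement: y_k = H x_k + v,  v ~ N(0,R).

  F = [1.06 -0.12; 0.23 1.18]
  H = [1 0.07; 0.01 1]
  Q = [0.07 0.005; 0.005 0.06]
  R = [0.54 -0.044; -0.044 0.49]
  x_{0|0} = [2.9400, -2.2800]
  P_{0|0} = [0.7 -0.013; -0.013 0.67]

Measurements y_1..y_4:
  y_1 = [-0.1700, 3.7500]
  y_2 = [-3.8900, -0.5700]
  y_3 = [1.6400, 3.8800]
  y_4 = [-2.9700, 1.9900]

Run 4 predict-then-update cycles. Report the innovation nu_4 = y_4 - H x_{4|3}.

step 1: x^-=[3.3900, -2.0142]  P^-=[0.8695 0.0649; 0.0649 1.0229]  S=[1.4236 0.1012; 0.1012 1.5143]  K=[0.6134 0.0076; 0.0480 0.6727]  nu=[-3.4190, 5.7303]  x^+=[1.3362, 1.6764]  P^+=[0.3328 -0.0266; -0.0266 0.3278]
step 2: x^-=[1.2152, 2.2855]  P^-=[0.4554 0.0072; 0.0072 0.5196]  S=[0.9989 0.0041; 0.0041 1.0098]  K=[0.4563 0.0098; 0.0415 0.5144]  nu=[-5.2652, -2.8676]  x^+=[-1.2155, 0.5918]  P^+=[0.2472 -0.0178; -0.0178 0.2504]
step 3: x^-=[-1.3595, 0.4188]  P^-=[0.3559 0.0081; 0.0081 0.4121]  S=[0.8991 -0.0035; -0.0035 0.9023]  K=[0.3966 0.0144; 0.0429 0.4570]  nu=[2.9701, 3.4748]  x^+=[-0.1314, 2.1341]  P^+=[0.2144 -0.0125; -0.0125 0.2222]
step 4: x^-=[-0.3954, 2.4880]  P^-=[0.3173 0.0105; 0.0105 0.3739]  S=[0.8606 -0.0041; -0.0041 0.8641]  K=[0.3696 0.0176; 0.0447 0.4330]  nu=[-2.7487, -0.4940]  x^+=[-1.4201, 2.1512]  P^+=[0.1995 -0.0096; -0.0096 0.2103]

innov = [-2.7487, -0.4940]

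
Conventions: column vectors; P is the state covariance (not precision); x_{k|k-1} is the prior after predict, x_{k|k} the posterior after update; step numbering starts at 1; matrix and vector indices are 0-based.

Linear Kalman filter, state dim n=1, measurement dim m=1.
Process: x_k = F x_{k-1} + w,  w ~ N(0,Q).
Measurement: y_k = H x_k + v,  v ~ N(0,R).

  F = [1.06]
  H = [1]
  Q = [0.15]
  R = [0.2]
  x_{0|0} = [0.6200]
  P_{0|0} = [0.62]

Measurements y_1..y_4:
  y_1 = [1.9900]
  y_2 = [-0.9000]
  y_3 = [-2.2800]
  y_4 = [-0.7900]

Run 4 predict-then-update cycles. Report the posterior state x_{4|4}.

x_post = [-1.0306]

step 1: x^-=[0.6572]  P^-=[0.8466]  S=[1.0466]  K=[0.8089]  nu=[1.3328]  x^+=[1.7353]  P^+=[0.1618]
step 2: x^-=[1.8394]  P^-=[0.3318]  S=[0.5318]  K=[0.6239]  nu=[-2.7394]  x^+=[0.1303]  P^+=[0.1248]
step 3: x^-=[0.1381]  P^-=[0.2902]  S=[0.4902]  K=[0.5920]  nu=[-2.4181]  x^+=[-1.2934]  P^+=[0.1184]
step 4: x^-=[-1.3710]  P^-=[0.2830]  S=[0.4830]  K=[0.5860]  nu=[0.5810]  x^+=[-1.0306]  P^+=[0.1172]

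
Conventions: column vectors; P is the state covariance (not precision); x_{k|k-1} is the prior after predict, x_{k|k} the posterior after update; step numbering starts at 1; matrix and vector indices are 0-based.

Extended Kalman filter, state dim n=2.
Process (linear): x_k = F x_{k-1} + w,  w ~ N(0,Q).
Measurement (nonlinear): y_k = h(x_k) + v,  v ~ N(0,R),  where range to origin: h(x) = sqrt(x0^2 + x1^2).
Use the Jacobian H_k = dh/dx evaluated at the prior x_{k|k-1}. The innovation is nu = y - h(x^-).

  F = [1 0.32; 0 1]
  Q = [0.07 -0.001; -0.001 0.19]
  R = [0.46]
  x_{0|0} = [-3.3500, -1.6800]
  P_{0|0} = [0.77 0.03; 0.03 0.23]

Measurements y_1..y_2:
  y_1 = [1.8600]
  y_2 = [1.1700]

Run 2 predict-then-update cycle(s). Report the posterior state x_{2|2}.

step 1: x^-=[-3.8876, -1.6800]  P^-=[0.8828 0.1026; 0.1026 0.4200]  H_jac=[-0.9180 -0.3967]  S=[1.3447]  K=[-0.6329; -0.1939]  nu=[-2.3751]  x^+=[-2.3844, -1.2194]  P^+=[0.3441 -0.0625; -0.0625 0.3694]
step 2: x^-=[-2.7746, -1.2194]  P^-=[0.4120 0.0548; 0.0548 0.5594]  H_jac=[-0.9155 -0.4023]  S=[0.9362]  K=[-0.4264; -0.2940]  nu=[-1.8607]  x^+=[-1.9812, -0.6724]  P^+=[0.2418 -0.0626; -0.0626 0.4785]

x_post = [-1.9812, -0.6724]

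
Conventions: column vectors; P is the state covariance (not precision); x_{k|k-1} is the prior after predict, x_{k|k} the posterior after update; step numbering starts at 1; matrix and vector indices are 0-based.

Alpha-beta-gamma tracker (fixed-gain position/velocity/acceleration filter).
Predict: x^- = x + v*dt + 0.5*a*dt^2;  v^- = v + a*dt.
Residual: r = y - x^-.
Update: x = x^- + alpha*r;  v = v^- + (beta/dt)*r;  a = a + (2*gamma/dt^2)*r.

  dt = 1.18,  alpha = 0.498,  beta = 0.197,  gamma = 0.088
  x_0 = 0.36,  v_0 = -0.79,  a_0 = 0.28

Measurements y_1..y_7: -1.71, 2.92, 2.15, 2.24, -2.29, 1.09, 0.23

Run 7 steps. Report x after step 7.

x_post = 1.2417

step 1: x_pred=-0.3773  r=-1.3327  x^+=-1.0410  v^+=-0.6821  a^+=0.1115
step 2: x_pred=-1.7682  r=4.6882  x^+=0.5665  v^+=0.2322  a^+=0.7041
step 3: x_pred=1.3308  r=0.8192  x^+=1.7387  v^+=1.1999  a^+=0.8077
step 4: x_pred=3.7169  r=-1.4769  x^+=2.9814  v^+=1.9064  a^+=0.6210
step 5: x_pred=5.6632  r=-7.9532  x^+=1.7025  v^+=1.3114  a^+=-0.3843
step 6: x_pred=2.9824  r=-1.8924  x^+=2.0400  v^+=0.5420  a^+=-0.6235
step 7: x_pred=2.2454  r=-2.0154  x^+=1.2417  v^+=-0.5302  a^+=-0.8782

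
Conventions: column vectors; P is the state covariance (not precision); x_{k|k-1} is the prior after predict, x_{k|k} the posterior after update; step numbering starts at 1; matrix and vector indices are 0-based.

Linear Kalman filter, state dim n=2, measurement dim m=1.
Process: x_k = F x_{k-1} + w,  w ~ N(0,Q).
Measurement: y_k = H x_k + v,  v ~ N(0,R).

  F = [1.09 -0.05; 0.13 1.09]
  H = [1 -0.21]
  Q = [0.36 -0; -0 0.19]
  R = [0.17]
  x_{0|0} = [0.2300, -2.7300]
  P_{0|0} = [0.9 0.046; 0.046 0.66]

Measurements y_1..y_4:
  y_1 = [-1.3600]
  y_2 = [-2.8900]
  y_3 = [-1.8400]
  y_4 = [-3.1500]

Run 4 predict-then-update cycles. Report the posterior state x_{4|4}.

x_post = [-3.7380, -4.2698]

step 1: x^-=[0.3872, -2.9458]  P^-=[1.4259 0.1459; 0.1459 1.0024]  S=[1.5788]  K=[0.8837; -0.0409]  nu=[-2.3658]  x^+=[-1.7036, -2.8490]  P^+=[0.1929 0.2030; 0.2030 0.9998]
step 2: x^-=[-1.7144, -3.3269]  P^-=[0.5695 0.2127; 0.2127 1.4386]  S=[0.7136]  K=[0.7355; -0.1253]  nu=[-1.8742]  x^+=[-3.0929, -3.0921]  P^+=[0.1835 0.2785; 0.2785 1.4274]
step 3: x^-=[-3.2166, -3.7724]  P^-=[0.5512 0.2772; 0.2772 1.9679]  S=[0.6916]  K=[0.7129; -0.1967]  nu=[0.5844]  x^+=[-2.8000, -3.8874]  P^+=[0.1998 0.3742; 0.3742 1.9411]
step 4: x^-=[-2.8576, -4.6013]  P^-=[0.5614 0.3647; 0.3647 2.6057]  S=[0.6932]  K=[0.6995; -0.2633]  nu=[-1.2586]  x^+=[-3.7380, -4.2698]  P^+=[0.2223 0.4923; 0.4923 2.5576]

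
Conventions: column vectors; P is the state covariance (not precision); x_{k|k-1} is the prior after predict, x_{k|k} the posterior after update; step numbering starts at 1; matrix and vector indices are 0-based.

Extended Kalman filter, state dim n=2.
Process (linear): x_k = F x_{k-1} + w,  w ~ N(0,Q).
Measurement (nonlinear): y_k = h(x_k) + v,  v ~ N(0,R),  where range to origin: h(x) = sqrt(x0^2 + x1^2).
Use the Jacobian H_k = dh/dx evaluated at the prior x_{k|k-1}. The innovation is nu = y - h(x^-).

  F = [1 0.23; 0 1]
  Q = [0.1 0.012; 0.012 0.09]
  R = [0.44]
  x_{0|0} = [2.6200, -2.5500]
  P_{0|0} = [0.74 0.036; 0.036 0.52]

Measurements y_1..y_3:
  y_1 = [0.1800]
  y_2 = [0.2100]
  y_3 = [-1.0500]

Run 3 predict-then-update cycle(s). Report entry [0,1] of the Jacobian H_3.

H_jac[0,1] = -0.8447

step 1: x^-=[2.0335, -2.5500]  P^-=[0.8841 0.1676; 0.1676 0.6100]  H_jac=[0.6235 -0.7818]  S=[0.9931]  K=[0.4231; -0.3750]  nu=[-3.0815]  x^+=[0.7298, -1.3944]  P^+=[0.7063 0.3252; 0.3252 0.4703]
step 2: x^-=[0.4091, -1.3944]  P^-=[0.9808 0.4453; 0.4453 0.5603]  H_jac=[0.2815 -0.9596]  S=[0.7931]  K=[-0.1907; -0.5199]  nu=[-1.2432]  x^+=[0.6462, -0.7481]  P^+=[0.9519 0.3667; 0.3667 0.3460]
step 3: x^-=[0.4741, -0.7481]  P^-=[1.2389 0.4583; 0.4583 0.4360]  H_jac=[0.5353 -0.8447]  S=[0.6916]  K=[0.3992; -0.1777]  nu=[-1.9357]  x^+=[-0.2986, -0.4040]  P^+=[1.1287 0.5074; 0.5074 0.4141]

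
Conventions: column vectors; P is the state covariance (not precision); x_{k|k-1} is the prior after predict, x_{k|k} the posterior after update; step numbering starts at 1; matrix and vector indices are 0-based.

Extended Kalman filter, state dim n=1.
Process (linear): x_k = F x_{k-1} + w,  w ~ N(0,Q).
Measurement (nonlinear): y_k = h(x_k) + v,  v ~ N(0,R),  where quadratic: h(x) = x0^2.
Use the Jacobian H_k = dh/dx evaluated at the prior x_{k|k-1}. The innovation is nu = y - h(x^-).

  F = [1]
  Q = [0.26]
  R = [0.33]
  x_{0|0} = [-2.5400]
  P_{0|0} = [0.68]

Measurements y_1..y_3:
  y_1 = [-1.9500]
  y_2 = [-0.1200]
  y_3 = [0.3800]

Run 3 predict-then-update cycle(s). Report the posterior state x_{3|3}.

x_post = [-0.5786]

step 1: x^-=[-2.5400]  P^-=[0.9400]  H_jac=[-5.0800]  S=[24.5880]  K=[-0.1942]  nu=[-8.4016]  x^+=[-0.9083]  P^+=[0.0126]
step 2: x^-=[-0.9083]  P^-=[0.2726]  H_jac=[-1.8167]  S=[1.2297]  K=[-0.4027]  nu=[-0.9451]  x^+=[-0.5277]  P^+=[0.0732]
step 3: x^-=[-0.5277]  P^-=[0.3332]  H_jac=[-1.0554]  S=[0.7011]  K=[-0.5015]  nu=[0.1015]  x^+=[-0.5786]  P^+=[0.1568]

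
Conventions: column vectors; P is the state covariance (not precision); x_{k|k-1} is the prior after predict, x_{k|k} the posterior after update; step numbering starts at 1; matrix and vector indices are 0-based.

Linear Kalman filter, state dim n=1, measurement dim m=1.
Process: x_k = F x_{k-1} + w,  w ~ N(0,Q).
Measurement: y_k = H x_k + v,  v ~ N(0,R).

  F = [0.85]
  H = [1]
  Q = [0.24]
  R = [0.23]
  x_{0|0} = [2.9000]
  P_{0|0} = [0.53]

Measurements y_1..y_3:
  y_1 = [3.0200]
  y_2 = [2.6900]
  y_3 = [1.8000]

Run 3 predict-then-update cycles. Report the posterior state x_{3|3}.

step 1: x^-=[2.4650]  P^-=[0.6229]  S=[0.8529]  K=[0.7303]  nu=[0.5550]  x^+=[2.8703]  P^+=[0.1680]
step 2: x^-=[2.4398]  P^-=[0.3614]  S=[0.5914]  K=[0.6111]  nu=[0.2502]  x^+=[2.5927]  P^+=[0.1405]
step 3: x^-=[2.2038]  P^-=[0.3415]  S=[0.5715]  K=[0.5976]  nu=[-0.4038]  x^+=[1.9625]  P^+=[0.1374]

x_post = [1.9625]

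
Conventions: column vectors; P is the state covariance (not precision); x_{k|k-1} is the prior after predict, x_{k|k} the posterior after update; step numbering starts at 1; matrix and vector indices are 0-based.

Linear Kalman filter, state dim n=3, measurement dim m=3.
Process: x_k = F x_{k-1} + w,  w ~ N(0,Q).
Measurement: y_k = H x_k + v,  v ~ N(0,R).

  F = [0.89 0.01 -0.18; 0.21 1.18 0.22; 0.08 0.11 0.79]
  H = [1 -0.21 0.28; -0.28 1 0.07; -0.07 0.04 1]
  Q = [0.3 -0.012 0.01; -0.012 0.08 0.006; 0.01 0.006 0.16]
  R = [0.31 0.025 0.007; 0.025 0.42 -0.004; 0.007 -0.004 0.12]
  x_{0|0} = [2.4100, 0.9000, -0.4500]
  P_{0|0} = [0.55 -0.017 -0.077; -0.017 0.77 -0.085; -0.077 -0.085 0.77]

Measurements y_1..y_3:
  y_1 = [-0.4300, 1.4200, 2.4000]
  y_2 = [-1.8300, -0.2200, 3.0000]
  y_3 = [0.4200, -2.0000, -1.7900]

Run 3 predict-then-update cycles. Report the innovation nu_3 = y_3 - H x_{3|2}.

innov = [1.8996, -3.6486, -3.7406]

step 1: x^-=[2.2349, 1.4691, -0.0637]  P^-=[0.7854 0.0572 -0.1132; 0.0572 1.1540 0.1516; -0.1132 0.1516 0.6286]  S=[1.0903 -0.3232 -0.0196; -0.3232 1.6323 0.2812; -0.0196 0.2812 0.7819]  K=[0.6975 0.0715 -0.2203; 0.0829 0.7218 -0.0097; 0.0452 0.0069 0.8204]  nu=[-2.3386, 0.5811, 2.5614]  x^+=[0.0811, 1.6699, 1.9360]  P^+=[0.2437 0.1173 -0.0095; 0.1173 0.3387 -0.0088; -0.0095 -0.0088 0.0984]
step 2: x^-=[-0.2596, 2.4134, 1.7196]  P^-=[0.5014 0.1574 0.0189; 0.1574 0.6198 0.0748; 0.0189 0.0748 0.2264]  S=[0.7922 -0.0548 0.0423; -0.0548 1.0018 0.1033; 0.0423 0.1033 0.3523]  K=[0.6088 0.0640 -0.1201; 0.0970 0.5780 0.0702; 0.0517 0.0226 0.6346]  nu=[-1.5450, -2.8265, 1.1657]  x^+=[-1.5210, 0.7117, 2.3156]  P^+=[0.2107 0.1015 0.0003; 0.1015 0.2731 0.0030; 0.0003 0.0030 0.0763]
step 3: x^-=[-1.7633, 1.0299, 1.7859]  P^-=[0.4711 0.1339 0.0246; 0.1339 0.5252 0.0731; 0.0246 0.0731 0.2146]  S=[0.7701 -0.0521 0.0466; -0.0521 0.9175 0.0967; 0.0466 0.0967 0.3394]  K=[0.5938 0.0487 -0.1043; 0.0880 0.5331 0.0857; 0.0543 0.0262 0.6209]  nu=[1.8996, -3.6486, -3.7406]  x^+=[-0.4229, -1.0685, -0.5292]  P^+=[0.2035 0.0925 0.0020; 0.0925 0.2513 0.0052; 0.0020 0.0052 0.0747]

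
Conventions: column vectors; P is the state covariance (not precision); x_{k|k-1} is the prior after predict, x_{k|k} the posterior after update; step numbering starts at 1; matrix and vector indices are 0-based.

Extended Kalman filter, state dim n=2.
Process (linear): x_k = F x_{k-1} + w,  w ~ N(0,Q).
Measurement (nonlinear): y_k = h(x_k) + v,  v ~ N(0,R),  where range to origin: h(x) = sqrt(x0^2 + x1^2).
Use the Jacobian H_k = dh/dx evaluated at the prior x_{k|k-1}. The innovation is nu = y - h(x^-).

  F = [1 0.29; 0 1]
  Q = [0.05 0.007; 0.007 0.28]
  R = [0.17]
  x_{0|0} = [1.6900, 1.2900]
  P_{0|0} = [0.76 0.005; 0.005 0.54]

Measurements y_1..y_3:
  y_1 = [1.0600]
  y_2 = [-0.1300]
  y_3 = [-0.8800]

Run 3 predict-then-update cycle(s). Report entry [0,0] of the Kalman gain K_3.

K[0,0] = 0.2519

step 1: x^-=[2.0641, 1.2900]  P^-=[0.8583 0.1686; 0.1686 0.8200]  H_jac=[0.8480 0.5300]  S=[1.1691]  K=[0.6990; 0.4940]  nu=[-1.3741]  x^+=[1.1036, 0.6112]  P^+=[0.2871 -0.2351; -0.2351 0.5347]
step 2: x^-=[1.2809, 0.6112]  P^-=[0.2457 -0.0731; -0.0731 0.8147]  H_jac=[0.9025 0.4307]  S=[0.4644]  K=[0.4097; 0.6135]  nu=[-1.5492]  x^+=[0.6462, -0.3392]  P^+=[0.1677 -0.1898; -0.1898 0.6399]
step 3: x^-=[0.5478, -0.3392]  P^-=[0.1615 0.0028; 0.0028 0.9199]  H_jac=[0.8502 -0.5265]  S=[0.5392]  K=[0.2519; -0.8938]  nu=[-1.5243]  x^+=[0.1639, 1.0232]  P^+=[0.1273 0.1242; 0.1242 0.4892]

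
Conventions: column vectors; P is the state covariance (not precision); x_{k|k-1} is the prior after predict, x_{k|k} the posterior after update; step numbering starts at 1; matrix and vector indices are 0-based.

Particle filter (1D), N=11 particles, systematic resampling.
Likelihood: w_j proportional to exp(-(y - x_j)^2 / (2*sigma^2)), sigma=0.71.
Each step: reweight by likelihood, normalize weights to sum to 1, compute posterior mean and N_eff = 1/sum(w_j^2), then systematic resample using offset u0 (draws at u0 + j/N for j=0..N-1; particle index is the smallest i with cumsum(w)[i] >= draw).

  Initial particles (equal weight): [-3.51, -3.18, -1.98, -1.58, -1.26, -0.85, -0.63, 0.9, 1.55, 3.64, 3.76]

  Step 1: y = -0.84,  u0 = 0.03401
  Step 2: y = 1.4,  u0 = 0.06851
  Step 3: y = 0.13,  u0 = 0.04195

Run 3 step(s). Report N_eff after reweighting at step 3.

step 1: w=[0.0002, 0.0012, 0.0742, 0.1565, 0.2262, 0.2694, 0.2579, 0.0134, 0.0009, 0.0000, 0.0000]  mean=-1.0619  Neff=4.5360  idx=[2, 3, 3, 4, 4, 5, 5, 5, 6, 6, 6]
step 2: w=[0.0002, 0.0021, 0.0021, 0.0124, 0.0124, 0.0913, 0.0913, 0.0913, 0.2323, 0.2323, 0.2323]  mean=-0.7100  Neff=5.3403  idx=[5, 6, 7, 8, 8, 8, 9, 9, 10, 10, 10]
step 3: w=[0.0681, 0.0681, 0.0681, 0.0995, 0.0995, 0.0995, 0.0995, 0.0995, 0.0995, 0.0995, 0.0995]  mean=-0.6749  Neff=10.7453  idx=[0, 1, 3, 4, 5, 5, 6, 7, 8, 9, 10]

N_eff = 10.7453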